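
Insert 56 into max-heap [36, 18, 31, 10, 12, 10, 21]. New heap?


Append 56: [36, 18, 31, 10, 12, 10, 21, 56]
Bubble up: swap idx 7(56) with idx 3(10); swap idx 3(56) with idx 1(18); swap idx 1(56) with idx 0(36)
Result: [56, 36, 31, 18, 12, 10, 21, 10]


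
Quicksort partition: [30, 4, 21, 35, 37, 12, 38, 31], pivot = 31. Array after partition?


Elements <= 31 go left of pivot.
Result: [30, 4, 21, 12, 31, 35, 38, 37], pivot at index 4


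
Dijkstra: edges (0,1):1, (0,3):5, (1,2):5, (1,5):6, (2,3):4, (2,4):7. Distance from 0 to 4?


Dijkstra from 0:
Distances: {0: 0, 1: 1, 2: 6, 3: 5, 4: 13, 5: 7}
Shortest distance to 4 = 13, path = [0, 1, 2, 4]


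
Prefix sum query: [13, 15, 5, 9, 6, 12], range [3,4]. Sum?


Prefix sums: [0, 13, 28, 33, 42, 48, 60]
Sum[3..4] = prefix[5] - prefix[3] = 48 - 33 = 15


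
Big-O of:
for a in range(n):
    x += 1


Per nesting level: O(n) = O(n)
Complexity: O(n)


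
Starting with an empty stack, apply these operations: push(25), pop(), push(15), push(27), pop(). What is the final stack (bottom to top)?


push(25) -> [25]
pop() returns 25 -> []
push(15) -> [15]
push(27) -> [15, 27]
pop() returns 27 -> [15]
Final stack (bottom to top): [15]


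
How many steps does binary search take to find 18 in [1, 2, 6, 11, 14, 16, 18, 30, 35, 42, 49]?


Search for 18:
[0,10] mid=5 arr[5]=16
[6,10] mid=8 arr[8]=35
[6,7] mid=6 arr[6]=18
Total: 3 comparisons


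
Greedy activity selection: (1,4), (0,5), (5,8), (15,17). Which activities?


Greedy: pick earliest-ending, then skip overlaps.
Selected (3 activities): [(1, 4), (5, 8), (15, 17)]


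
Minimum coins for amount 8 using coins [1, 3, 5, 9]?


dp[0]=0; dp[i]=1+min(dp[i-c] for c in coins)
...dp[3]=1, dp[4]=2, dp[5]=1, dp[6]=2, dp[7]=3, dp[8]=2
Minimum coins for 8 = 2


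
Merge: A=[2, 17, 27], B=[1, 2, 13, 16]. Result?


Compare heads, take smaller each step.
Merged: [1, 2, 2, 13, 16, 17, 27]


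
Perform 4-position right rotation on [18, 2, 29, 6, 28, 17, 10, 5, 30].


Right rotate by 4: [17, 10, 5, 30, 18, 2, 29, 6, 28]


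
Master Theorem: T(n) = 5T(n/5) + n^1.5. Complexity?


a=5, b=5, c=1.5. log_5(5)=1 < c=1.5. Case 3: O(n^c) = O(n^1.500)
Complexity: O(n^1.500)


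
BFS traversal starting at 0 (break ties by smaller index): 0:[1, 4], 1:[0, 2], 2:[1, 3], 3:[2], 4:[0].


BFS queue: start with [0]
Visit order: [0, 1, 4, 2, 3]


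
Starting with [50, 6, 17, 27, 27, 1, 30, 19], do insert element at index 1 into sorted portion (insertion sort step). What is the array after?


After one pass: [6, 50, 17, 27, 27, 1, 30, 19]


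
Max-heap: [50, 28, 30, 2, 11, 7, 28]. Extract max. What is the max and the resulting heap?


Max = 50
Replace root with last, heapify down
Resulting heap: [30, 28, 28, 2, 11, 7]


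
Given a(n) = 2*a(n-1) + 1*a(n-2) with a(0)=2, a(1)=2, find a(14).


Build bottom-up:
...a(12)=39202, a(13)=94642, a(14)=2*94642+1*39202=228486


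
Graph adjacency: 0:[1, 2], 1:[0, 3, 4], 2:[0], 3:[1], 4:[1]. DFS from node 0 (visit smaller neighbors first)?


DFS stack-based: start with [0]
Visit order: [0, 1, 3, 4, 2]


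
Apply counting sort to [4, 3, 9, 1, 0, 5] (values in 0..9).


Count array: [1, 1, 0, 1, 1, 1, 0, 0, 0, 1]
Reconstruct: [0, 1, 3, 4, 5, 9]


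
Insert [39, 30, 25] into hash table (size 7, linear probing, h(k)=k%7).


Insertions: 39->slot 4; 30->slot 2; 25->slot 5
Table: [None, None, 30, None, 39, 25, None]


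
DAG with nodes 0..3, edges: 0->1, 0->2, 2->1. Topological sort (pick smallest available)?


Kahn's algorithm, process smallest node first
Order: [0, 2, 1, 3]


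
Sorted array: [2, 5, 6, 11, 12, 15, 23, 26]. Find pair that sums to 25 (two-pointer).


Two pointers: lo=0, hi=7
Found pair: (2, 23) summing to 25


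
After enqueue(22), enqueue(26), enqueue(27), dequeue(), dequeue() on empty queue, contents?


enqueue(22) -> [22]
enqueue(26) -> [22, 26]
enqueue(27) -> [22, 26, 27]
dequeue() returns 22 -> [26, 27]
dequeue() returns 26 -> [27]
Final queue (front to back): [27]


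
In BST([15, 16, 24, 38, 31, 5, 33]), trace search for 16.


BST root = 15
Search for 16: compare at each node
Path: [15, 16]


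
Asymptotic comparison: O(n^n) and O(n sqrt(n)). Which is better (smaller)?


n^1.5 grows slower than n^n
O(n sqrt(n)) is asymptotically smaller; O(n^n) grows faster


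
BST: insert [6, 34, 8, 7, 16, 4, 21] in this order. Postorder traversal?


Root = 6; build tree by BST insertion.
Postorder traversal: [4, 7, 21, 16, 8, 34, 6]


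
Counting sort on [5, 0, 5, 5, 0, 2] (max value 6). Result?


Count array: [2, 0, 1, 0, 0, 3, 0]
Reconstruct: [0, 0, 2, 5, 5, 5]


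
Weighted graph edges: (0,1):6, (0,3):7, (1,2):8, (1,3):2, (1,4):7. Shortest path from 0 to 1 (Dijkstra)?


Dijkstra from 0:
Distances: {0: 0, 1: 6, 2: 14, 3: 7, 4: 13}
Shortest distance to 1 = 6, path = [0, 1]


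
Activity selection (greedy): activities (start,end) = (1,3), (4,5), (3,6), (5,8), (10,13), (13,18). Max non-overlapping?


Greedy: pick earliest-ending, then skip overlaps.
Selected (5 activities): [(1, 3), (4, 5), (5, 8), (10, 13), (13, 18)]


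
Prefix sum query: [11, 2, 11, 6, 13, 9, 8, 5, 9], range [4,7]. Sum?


Prefix sums: [0, 11, 13, 24, 30, 43, 52, 60, 65, 74]
Sum[4..7] = prefix[8] - prefix[4] = 65 - 30 = 35


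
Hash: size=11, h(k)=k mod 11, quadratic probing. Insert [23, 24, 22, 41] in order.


Insertions: 23->slot 1; 24->slot 2; 22->slot 0; 41->slot 8
Table: [22, 23, 24, None, None, None, None, None, 41, None, None]


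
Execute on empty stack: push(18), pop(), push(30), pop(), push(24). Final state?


push(18) -> [18]
pop() returns 18 -> []
push(30) -> [30]
pop() returns 30 -> []
push(24) -> [24]
Final stack (bottom to top): [24]


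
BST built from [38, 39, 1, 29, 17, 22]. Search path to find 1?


BST root = 38
Search for 1: compare at each node
Path: [38, 1]


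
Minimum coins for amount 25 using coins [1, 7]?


dp[0]=0; dp[i]=1+min(dp[i-c] for c in coins)
...dp[20]=8, dp[21]=3, dp[22]=4, dp[23]=5, dp[24]=6, dp[25]=7
Minimum coins for 25 = 7


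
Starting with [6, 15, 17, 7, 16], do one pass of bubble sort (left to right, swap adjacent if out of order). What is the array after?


After one pass: [6, 15, 7, 16, 17]


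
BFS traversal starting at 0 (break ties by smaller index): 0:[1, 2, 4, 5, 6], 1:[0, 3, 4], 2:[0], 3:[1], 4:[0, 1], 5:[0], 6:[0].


BFS queue: start with [0]
Visit order: [0, 1, 2, 4, 5, 6, 3]


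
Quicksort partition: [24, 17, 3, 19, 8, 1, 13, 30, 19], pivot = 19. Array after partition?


Elements <= 19 go left of pivot.
Result: [17, 3, 19, 8, 1, 13, 19, 30, 24], pivot at index 6


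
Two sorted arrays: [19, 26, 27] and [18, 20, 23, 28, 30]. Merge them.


Compare heads, take smaller each step.
Merged: [18, 19, 20, 23, 26, 27, 28, 30]


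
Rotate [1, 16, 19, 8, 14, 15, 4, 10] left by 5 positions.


Left rotate by 5: [15, 4, 10, 1, 16, 19, 8, 14]


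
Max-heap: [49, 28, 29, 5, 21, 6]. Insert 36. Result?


Append 36: [49, 28, 29, 5, 21, 6, 36]
Bubble up: swap idx 6(36) with idx 2(29)
Result: [49, 28, 36, 5, 21, 6, 29]


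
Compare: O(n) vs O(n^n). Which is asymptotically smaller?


linear grows slower than n^n
O(n) is asymptotically smaller; O(n^n) grows faster


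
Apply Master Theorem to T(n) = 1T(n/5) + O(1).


a=1, b=5, c=0. log_5(1)=0 = c=0. Case 2: O(n^c log n) = O(log n)
Complexity: O(log n)


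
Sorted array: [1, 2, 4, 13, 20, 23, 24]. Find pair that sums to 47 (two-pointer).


Two pointers: lo=0, hi=6
Found pair: (23, 24) summing to 47


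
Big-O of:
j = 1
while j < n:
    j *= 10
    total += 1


Per nesting level: O(log n) = O(log n)
Complexity: O(log n)


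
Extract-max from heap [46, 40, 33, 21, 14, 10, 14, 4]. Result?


Max = 46
Replace root with last, heapify down
Resulting heap: [40, 21, 33, 4, 14, 10, 14]


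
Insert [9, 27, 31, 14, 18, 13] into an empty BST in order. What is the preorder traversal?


Root = 9; build tree by BST insertion.
Preorder traversal: [9, 27, 14, 13, 18, 31]


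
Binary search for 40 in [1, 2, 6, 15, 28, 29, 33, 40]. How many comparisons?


Search for 40:
[0,7] mid=3 arr[3]=15
[4,7] mid=5 arr[5]=29
[6,7] mid=6 arr[6]=33
[7,7] mid=7 arr[7]=40
Total: 4 comparisons


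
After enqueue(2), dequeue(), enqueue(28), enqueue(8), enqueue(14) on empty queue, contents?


enqueue(2) -> [2]
dequeue() returns 2 -> []
enqueue(28) -> [28]
enqueue(8) -> [28, 8]
enqueue(14) -> [28, 8, 14]
Final queue (front to back): [28, 8, 14]


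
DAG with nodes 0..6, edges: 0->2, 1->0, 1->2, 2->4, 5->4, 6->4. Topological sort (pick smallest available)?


Kahn's algorithm, process smallest node first
Order: [1, 0, 2, 3, 5, 6, 4]


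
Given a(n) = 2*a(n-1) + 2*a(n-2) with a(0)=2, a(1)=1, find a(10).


Build bottom-up:
...a(8)=2208, a(9)=6032, a(10)=2*6032+2*2208=16480


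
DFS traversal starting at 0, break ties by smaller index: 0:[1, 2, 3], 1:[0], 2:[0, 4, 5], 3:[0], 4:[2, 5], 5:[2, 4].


DFS stack-based: start with [0]
Visit order: [0, 1, 2, 4, 5, 3]


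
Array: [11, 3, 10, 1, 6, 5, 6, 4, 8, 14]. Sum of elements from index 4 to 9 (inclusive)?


Prefix sums: [0, 11, 14, 24, 25, 31, 36, 42, 46, 54, 68]
Sum[4..9] = prefix[10] - prefix[4] = 68 - 25 = 43


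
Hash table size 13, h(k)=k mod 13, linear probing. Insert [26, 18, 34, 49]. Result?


Insertions: 26->slot 0; 18->slot 5; 34->slot 8; 49->slot 10
Table: [26, None, None, None, None, 18, None, None, 34, None, 49, None, None]


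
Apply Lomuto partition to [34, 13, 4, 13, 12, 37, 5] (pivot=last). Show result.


Elements <= 5 go left of pivot.
Result: [4, 5, 34, 13, 12, 37, 13], pivot at index 1


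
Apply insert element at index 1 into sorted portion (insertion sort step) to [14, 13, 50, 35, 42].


After one pass: [13, 14, 50, 35, 42]


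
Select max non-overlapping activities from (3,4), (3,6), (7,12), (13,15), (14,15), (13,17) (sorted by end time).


Greedy: pick earliest-ending, then skip overlaps.
Selected (3 activities): [(3, 4), (7, 12), (13, 15)]


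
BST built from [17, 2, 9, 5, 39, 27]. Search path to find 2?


BST root = 17
Search for 2: compare at each node
Path: [17, 2]


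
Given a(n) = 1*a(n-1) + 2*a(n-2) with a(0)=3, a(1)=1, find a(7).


Build bottom-up:
...a(5)=41, a(6)=87, a(7)=1*87+2*41=169


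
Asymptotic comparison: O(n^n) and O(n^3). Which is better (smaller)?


cubic grows slower than n^n
O(n^3) is asymptotically smaller; O(n^n) grows faster


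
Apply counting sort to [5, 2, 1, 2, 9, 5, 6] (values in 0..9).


Count array: [0, 1, 2, 0, 0, 2, 1, 0, 0, 1]
Reconstruct: [1, 2, 2, 5, 5, 6, 9]


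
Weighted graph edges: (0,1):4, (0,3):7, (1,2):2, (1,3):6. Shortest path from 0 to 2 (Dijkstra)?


Dijkstra from 0:
Distances: {0: 0, 1: 4, 2: 6, 3: 7}
Shortest distance to 2 = 6, path = [0, 1, 2]


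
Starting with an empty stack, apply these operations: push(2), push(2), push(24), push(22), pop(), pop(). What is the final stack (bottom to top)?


push(2) -> [2]
push(2) -> [2, 2]
push(24) -> [2, 2, 24]
push(22) -> [2, 2, 24, 22]
pop() returns 22 -> [2, 2, 24]
pop() returns 24 -> [2, 2]
Final stack (bottom to top): [2, 2]


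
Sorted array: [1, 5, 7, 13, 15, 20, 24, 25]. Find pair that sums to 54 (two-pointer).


Two pointers: lo=0, hi=7
No pair sums to 54


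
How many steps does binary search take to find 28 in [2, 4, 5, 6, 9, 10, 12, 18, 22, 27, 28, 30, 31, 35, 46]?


Search for 28:
[0,14] mid=7 arr[7]=18
[8,14] mid=11 arr[11]=30
[8,10] mid=9 arr[9]=27
[10,10] mid=10 arr[10]=28
Total: 4 comparisons


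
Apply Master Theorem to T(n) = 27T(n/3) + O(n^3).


a=27, b=3, c=3. log_3(27)=3 = c=3. Case 2: O(n^c log n) = O(n^3 log n)
Complexity: O(n^3 log n)


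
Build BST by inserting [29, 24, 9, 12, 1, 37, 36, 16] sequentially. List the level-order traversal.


Root = 29; build tree by BST insertion.
Level-Order traversal: [29, 24, 37, 9, 36, 1, 12, 16]


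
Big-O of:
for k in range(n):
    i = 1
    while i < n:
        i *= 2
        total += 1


Per nesting level: O(n) * O(log n) = O(n log n)
Complexity: O(n log n)


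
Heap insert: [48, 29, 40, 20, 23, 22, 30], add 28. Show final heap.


Append 28: [48, 29, 40, 20, 23, 22, 30, 28]
Bubble up: swap idx 7(28) with idx 3(20)
Result: [48, 29, 40, 28, 23, 22, 30, 20]


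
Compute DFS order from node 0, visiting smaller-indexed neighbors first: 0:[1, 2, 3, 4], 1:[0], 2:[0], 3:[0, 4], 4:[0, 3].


DFS stack-based: start with [0]
Visit order: [0, 1, 2, 3, 4]


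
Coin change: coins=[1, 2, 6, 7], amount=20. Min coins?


dp[0]=0; dp[i]=1+min(dp[i-c] for c in coins)
...dp[15]=3, dp[16]=3, dp[17]=4, dp[18]=3, dp[19]=3, dp[20]=3
Minimum coins for 20 = 3


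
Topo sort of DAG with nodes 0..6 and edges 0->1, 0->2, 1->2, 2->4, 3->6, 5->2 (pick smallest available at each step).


Kahn's algorithm, process smallest node first
Order: [0, 1, 3, 5, 2, 4, 6]


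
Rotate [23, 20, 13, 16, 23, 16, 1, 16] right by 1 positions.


Right rotate by 1: [16, 23, 20, 13, 16, 23, 16, 1]


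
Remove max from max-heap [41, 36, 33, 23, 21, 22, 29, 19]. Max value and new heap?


Max = 41
Replace root with last, heapify down
Resulting heap: [36, 23, 33, 19, 21, 22, 29]


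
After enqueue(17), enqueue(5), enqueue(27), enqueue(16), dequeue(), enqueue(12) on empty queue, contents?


enqueue(17) -> [17]
enqueue(5) -> [17, 5]
enqueue(27) -> [17, 5, 27]
enqueue(16) -> [17, 5, 27, 16]
dequeue() returns 17 -> [5, 27, 16]
enqueue(12) -> [5, 27, 16, 12]
Final queue (front to back): [5, 27, 16, 12]


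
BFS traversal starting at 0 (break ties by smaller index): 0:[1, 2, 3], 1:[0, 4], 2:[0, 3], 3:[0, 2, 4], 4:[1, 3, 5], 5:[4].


BFS queue: start with [0]
Visit order: [0, 1, 2, 3, 4, 5]


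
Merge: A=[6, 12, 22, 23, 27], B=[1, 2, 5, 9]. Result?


Compare heads, take smaller each step.
Merged: [1, 2, 5, 6, 9, 12, 22, 23, 27]


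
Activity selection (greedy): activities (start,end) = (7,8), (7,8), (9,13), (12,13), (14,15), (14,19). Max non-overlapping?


Greedy: pick earliest-ending, then skip overlaps.
Selected (3 activities): [(7, 8), (9, 13), (14, 15)]


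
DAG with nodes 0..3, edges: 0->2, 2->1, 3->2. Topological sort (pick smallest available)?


Kahn's algorithm, process smallest node first
Order: [0, 3, 2, 1]


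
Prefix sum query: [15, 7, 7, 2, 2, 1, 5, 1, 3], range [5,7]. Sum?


Prefix sums: [0, 15, 22, 29, 31, 33, 34, 39, 40, 43]
Sum[5..7] = prefix[8] - prefix[5] = 40 - 33 = 7


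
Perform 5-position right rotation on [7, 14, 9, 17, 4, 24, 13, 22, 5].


Right rotate by 5: [4, 24, 13, 22, 5, 7, 14, 9, 17]


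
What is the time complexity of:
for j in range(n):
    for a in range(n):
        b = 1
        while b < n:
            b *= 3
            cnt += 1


Per nesting level: O(n) * O(n) * O(log n) = O(n^2 log n)
Complexity: O(n^2 log n)


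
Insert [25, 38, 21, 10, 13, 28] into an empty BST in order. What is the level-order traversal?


Root = 25; build tree by BST insertion.
Level-Order traversal: [25, 21, 38, 10, 28, 13]


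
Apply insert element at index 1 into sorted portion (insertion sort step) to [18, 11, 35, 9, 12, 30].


After one pass: [11, 18, 35, 9, 12, 30]


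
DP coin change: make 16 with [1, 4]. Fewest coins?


dp[0]=0; dp[i]=1+min(dp[i-c] for c in coins)
...dp[11]=5, dp[12]=3, dp[13]=4, dp[14]=5, dp[15]=6, dp[16]=4
Minimum coins for 16 = 4


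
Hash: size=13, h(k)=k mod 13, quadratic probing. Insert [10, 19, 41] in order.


Insertions: 10->slot 10; 19->slot 6; 41->slot 2
Table: [None, None, 41, None, None, None, 19, None, None, None, 10, None, None]


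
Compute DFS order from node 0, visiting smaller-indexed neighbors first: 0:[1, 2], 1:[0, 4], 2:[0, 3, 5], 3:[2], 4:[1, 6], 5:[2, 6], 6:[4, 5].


DFS stack-based: start with [0]
Visit order: [0, 1, 4, 6, 5, 2, 3]


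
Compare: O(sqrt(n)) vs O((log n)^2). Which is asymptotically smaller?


polylogarithmic grows slower than sublinear
O((log n)^2) is asymptotically smaller; O(sqrt(n)) grows faster


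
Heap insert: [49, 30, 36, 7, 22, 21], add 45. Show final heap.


Append 45: [49, 30, 36, 7, 22, 21, 45]
Bubble up: swap idx 6(45) with idx 2(36)
Result: [49, 30, 45, 7, 22, 21, 36]


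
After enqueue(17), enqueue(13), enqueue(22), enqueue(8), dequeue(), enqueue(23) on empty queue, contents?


enqueue(17) -> [17]
enqueue(13) -> [17, 13]
enqueue(22) -> [17, 13, 22]
enqueue(8) -> [17, 13, 22, 8]
dequeue() returns 17 -> [13, 22, 8]
enqueue(23) -> [13, 22, 8, 23]
Final queue (front to back): [13, 22, 8, 23]


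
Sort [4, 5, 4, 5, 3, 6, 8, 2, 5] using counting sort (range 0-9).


Count array: [0, 0, 1, 1, 2, 3, 1, 0, 1, 0]
Reconstruct: [2, 3, 4, 4, 5, 5, 5, 6, 8]


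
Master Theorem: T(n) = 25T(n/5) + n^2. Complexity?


a=25, b=5, c=2. log_5(25)=2 = c=2. Case 2: O(n^c log n) = O(n^2 log n)
Complexity: O(n^2 log n)


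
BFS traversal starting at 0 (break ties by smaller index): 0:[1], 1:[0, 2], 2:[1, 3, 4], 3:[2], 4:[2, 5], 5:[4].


BFS queue: start with [0]
Visit order: [0, 1, 2, 3, 4, 5]


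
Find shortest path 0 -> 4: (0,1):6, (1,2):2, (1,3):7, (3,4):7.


Dijkstra from 0:
Distances: {0: 0, 1: 6, 2: 8, 3: 13, 4: 20}
Shortest distance to 4 = 20, path = [0, 1, 3, 4]


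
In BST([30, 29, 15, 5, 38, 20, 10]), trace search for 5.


BST root = 30
Search for 5: compare at each node
Path: [30, 29, 15, 5]


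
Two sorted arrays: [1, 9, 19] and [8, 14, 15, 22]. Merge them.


Compare heads, take smaller each step.
Merged: [1, 8, 9, 14, 15, 19, 22]


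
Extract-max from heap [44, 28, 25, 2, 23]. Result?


Max = 44
Replace root with last, heapify down
Resulting heap: [28, 23, 25, 2]


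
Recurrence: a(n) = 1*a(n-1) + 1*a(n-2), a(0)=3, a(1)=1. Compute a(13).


Build bottom-up:
...a(11)=254, a(12)=411, a(13)=1*411+1*254=665


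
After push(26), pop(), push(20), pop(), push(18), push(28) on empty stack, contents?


push(26) -> [26]
pop() returns 26 -> []
push(20) -> [20]
pop() returns 20 -> []
push(18) -> [18]
push(28) -> [18, 28]
Final stack (bottom to top): [18, 28]


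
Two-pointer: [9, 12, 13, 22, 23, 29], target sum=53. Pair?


Two pointers: lo=0, hi=5
No pair sums to 53


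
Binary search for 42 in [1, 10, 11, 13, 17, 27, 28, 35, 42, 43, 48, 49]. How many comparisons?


Search for 42:
[0,11] mid=5 arr[5]=27
[6,11] mid=8 arr[8]=42
Total: 2 comparisons


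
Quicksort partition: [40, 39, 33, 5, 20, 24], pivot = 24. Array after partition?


Elements <= 24 go left of pivot.
Result: [5, 20, 24, 40, 39, 33], pivot at index 2


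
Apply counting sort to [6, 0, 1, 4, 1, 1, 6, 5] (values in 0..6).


Count array: [1, 3, 0, 0, 1, 1, 2]
Reconstruct: [0, 1, 1, 1, 4, 5, 6, 6]


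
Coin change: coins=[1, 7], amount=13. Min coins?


dp[0]=0; dp[i]=1+min(dp[i-c] for c in coins)
...dp[8]=2, dp[9]=3, dp[10]=4, dp[11]=5, dp[12]=6, dp[13]=7
Minimum coins for 13 = 7


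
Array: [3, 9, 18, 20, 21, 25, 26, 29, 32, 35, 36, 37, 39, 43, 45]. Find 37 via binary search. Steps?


Search for 37:
[0,14] mid=7 arr[7]=29
[8,14] mid=11 arr[11]=37
Total: 2 comparisons


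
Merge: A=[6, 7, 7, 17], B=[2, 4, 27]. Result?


Compare heads, take smaller each step.
Merged: [2, 4, 6, 7, 7, 17, 27]


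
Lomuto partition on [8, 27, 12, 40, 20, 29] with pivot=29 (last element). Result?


Elements <= 29 go left of pivot.
Result: [8, 27, 12, 20, 29, 40], pivot at index 4


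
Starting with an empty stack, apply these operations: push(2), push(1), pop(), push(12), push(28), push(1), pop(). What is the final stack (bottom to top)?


push(2) -> [2]
push(1) -> [2, 1]
pop() returns 1 -> [2]
push(12) -> [2, 12]
push(28) -> [2, 12, 28]
push(1) -> [2, 12, 28, 1]
pop() returns 1 -> [2, 12, 28]
Final stack (bottom to top): [2, 12, 28]


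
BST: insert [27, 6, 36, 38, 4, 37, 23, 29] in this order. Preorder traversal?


Root = 27; build tree by BST insertion.
Preorder traversal: [27, 6, 4, 23, 36, 29, 38, 37]


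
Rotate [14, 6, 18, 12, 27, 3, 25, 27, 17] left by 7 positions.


Left rotate by 7: [27, 17, 14, 6, 18, 12, 27, 3, 25]


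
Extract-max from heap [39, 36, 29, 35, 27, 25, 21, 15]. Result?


Max = 39
Replace root with last, heapify down
Resulting heap: [36, 35, 29, 15, 27, 25, 21]


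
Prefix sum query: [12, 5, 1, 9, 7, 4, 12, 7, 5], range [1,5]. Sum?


Prefix sums: [0, 12, 17, 18, 27, 34, 38, 50, 57, 62]
Sum[1..5] = prefix[6] - prefix[1] = 38 - 12 = 26


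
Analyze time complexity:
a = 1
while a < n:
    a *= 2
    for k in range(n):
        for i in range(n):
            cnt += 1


Per nesting level: O(log n) * O(n) * O(n) = O(n^2 log n)
Complexity: O(n^2 log n)


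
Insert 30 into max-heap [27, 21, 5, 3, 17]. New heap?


Append 30: [27, 21, 5, 3, 17, 30]
Bubble up: swap idx 5(30) with idx 2(5); swap idx 2(30) with idx 0(27)
Result: [30, 21, 27, 3, 17, 5]


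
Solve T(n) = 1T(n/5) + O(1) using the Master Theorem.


a=1, b=5, c=0. log_5(1)=0 = c=0. Case 2: O(n^c log n) = O(log n)
Complexity: O(log n)


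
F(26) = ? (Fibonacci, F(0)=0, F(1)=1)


F(n)=F(n-1)+F(n-2)
...F(24)=46368, F(25)=75025, F(26)=121393


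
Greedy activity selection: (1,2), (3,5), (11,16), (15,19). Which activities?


Greedy: pick earliest-ending, then skip overlaps.
Selected (3 activities): [(1, 2), (3, 5), (11, 16)]


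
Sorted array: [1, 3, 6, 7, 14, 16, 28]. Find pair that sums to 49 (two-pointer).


Two pointers: lo=0, hi=6
No pair sums to 49


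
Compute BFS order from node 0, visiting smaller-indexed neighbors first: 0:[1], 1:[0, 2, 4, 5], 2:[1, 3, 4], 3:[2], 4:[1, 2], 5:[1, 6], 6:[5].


BFS queue: start with [0]
Visit order: [0, 1, 2, 4, 5, 3, 6]


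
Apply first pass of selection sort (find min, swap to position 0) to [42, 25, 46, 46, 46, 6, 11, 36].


After one pass: [6, 25, 46, 46, 46, 42, 11, 36]


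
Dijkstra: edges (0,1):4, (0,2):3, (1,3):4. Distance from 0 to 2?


Dijkstra from 0:
Distances: {0: 0, 1: 4, 2: 3, 3: 8}
Shortest distance to 2 = 3, path = [0, 2]


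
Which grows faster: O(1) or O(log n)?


constant grows slower than logarithmic
O(1) is asymptotically smaller; O(log n) grows faster


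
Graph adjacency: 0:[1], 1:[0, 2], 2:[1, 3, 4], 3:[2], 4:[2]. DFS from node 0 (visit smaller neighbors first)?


DFS stack-based: start with [0]
Visit order: [0, 1, 2, 3, 4]


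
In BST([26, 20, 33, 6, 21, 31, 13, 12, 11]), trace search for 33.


BST root = 26
Search for 33: compare at each node
Path: [26, 33]


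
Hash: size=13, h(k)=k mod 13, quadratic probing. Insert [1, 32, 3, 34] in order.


Insertions: 1->slot 1; 32->slot 6; 3->slot 3; 34->slot 8
Table: [None, 1, None, 3, None, None, 32, None, 34, None, None, None, None]


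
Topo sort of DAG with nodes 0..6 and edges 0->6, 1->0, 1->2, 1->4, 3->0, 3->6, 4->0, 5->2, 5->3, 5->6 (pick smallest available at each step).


Kahn's algorithm, process smallest node first
Order: [1, 4, 5, 2, 3, 0, 6]


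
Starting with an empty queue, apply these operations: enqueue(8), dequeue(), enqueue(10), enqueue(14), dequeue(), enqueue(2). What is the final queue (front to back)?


enqueue(8) -> [8]
dequeue() returns 8 -> []
enqueue(10) -> [10]
enqueue(14) -> [10, 14]
dequeue() returns 10 -> [14]
enqueue(2) -> [14, 2]
Final queue (front to back): [14, 2]


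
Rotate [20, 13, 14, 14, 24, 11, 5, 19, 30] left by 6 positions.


Left rotate by 6: [5, 19, 30, 20, 13, 14, 14, 24, 11]


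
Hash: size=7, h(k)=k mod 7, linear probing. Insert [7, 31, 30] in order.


Insertions: 7->slot 0; 31->slot 3; 30->slot 2
Table: [7, None, 30, 31, None, None, None]


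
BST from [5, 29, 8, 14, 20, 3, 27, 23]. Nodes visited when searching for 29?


BST root = 5
Search for 29: compare at each node
Path: [5, 29]


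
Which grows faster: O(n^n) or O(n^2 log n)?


n^2 log n grows slower than n^n
O(n^2 log n) is asymptotically smaller; O(n^n) grows faster


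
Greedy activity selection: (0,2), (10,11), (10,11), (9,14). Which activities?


Greedy: pick earliest-ending, then skip overlaps.
Selected (2 activities): [(0, 2), (10, 11)]


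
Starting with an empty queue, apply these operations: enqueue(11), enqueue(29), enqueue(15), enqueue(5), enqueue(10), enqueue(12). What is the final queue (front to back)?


enqueue(11) -> [11]
enqueue(29) -> [11, 29]
enqueue(15) -> [11, 29, 15]
enqueue(5) -> [11, 29, 15, 5]
enqueue(10) -> [11, 29, 15, 5, 10]
enqueue(12) -> [11, 29, 15, 5, 10, 12]
Final queue (front to back): [11, 29, 15, 5, 10, 12]


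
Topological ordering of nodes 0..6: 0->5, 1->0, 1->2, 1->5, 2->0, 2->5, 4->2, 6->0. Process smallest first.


Kahn's algorithm, process smallest node first
Order: [1, 3, 4, 2, 6, 0, 5]


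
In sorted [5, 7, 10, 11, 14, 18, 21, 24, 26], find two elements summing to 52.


Two pointers: lo=0, hi=8
No pair sums to 52


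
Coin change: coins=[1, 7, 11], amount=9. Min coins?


dp[0]=0; dp[i]=1+min(dp[i-c] for c in coins)
...dp[4]=4, dp[5]=5, dp[6]=6, dp[7]=1, dp[8]=2, dp[9]=3
Minimum coins for 9 = 3


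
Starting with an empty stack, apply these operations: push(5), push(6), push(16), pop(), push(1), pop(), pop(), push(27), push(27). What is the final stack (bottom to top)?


push(5) -> [5]
push(6) -> [5, 6]
push(16) -> [5, 6, 16]
pop() returns 16 -> [5, 6]
push(1) -> [5, 6, 1]
pop() returns 1 -> [5, 6]
pop() returns 6 -> [5]
push(27) -> [5, 27]
push(27) -> [5, 27, 27]
Final stack (bottom to top): [5, 27, 27]


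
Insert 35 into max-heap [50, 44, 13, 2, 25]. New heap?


Append 35: [50, 44, 13, 2, 25, 35]
Bubble up: swap idx 5(35) with idx 2(13)
Result: [50, 44, 35, 2, 25, 13]


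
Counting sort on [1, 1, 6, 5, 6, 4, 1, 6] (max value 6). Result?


Count array: [0, 3, 0, 0, 1, 1, 3]
Reconstruct: [1, 1, 1, 4, 5, 6, 6, 6]


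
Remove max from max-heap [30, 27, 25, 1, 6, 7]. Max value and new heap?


Max = 30
Replace root with last, heapify down
Resulting heap: [27, 7, 25, 1, 6]


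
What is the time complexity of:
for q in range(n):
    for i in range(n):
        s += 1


Per nesting level: O(n) * O(n) = O(n^2)
Complexity: O(n^2)


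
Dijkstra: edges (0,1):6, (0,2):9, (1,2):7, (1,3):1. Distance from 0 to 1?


Dijkstra from 0:
Distances: {0: 0, 1: 6, 2: 9, 3: 7}
Shortest distance to 1 = 6, path = [0, 1]


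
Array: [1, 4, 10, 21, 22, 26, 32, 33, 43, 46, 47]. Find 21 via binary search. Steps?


Search for 21:
[0,10] mid=5 arr[5]=26
[0,4] mid=2 arr[2]=10
[3,4] mid=3 arr[3]=21
Total: 3 comparisons


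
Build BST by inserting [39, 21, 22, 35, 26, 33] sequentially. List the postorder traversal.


Root = 39; build tree by BST insertion.
Postorder traversal: [33, 26, 35, 22, 21, 39]


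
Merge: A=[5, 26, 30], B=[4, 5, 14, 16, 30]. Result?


Compare heads, take smaller each step.
Merged: [4, 5, 5, 14, 16, 26, 30, 30]


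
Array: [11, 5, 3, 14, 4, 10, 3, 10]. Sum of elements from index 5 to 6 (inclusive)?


Prefix sums: [0, 11, 16, 19, 33, 37, 47, 50, 60]
Sum[5..6] = prefix[7] - prefix[5] = 50 - 37 = 13


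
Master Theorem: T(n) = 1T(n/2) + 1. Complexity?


a=1, b=2, c=0. log_2(1)=0 = c=0. Case 2: O(n^c log n) = O(log n)
Complexity: O(log n)


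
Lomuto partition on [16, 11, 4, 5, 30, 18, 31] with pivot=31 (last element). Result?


Elements <= 31 go left of pivot.
Result: [16, 11, 4, 5, 30, 18, 31], pivot at index 6


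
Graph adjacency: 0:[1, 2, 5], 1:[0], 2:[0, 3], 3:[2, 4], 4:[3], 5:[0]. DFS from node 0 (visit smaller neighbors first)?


DFS stack-based: start with [0]
Visit order: [0, 1, 2, 3, 4, 5]


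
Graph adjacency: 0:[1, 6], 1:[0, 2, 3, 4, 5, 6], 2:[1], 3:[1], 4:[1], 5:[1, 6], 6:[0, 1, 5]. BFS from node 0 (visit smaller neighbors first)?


BFS queue: start with [0]
Visit order: [0, 1, 6, 2, 3, 4, 5]


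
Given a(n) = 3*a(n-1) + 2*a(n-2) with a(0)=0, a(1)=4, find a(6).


Build bottom-up:
...a(4)=156, a(5)=556, a(6)=3*556+2*156=1980


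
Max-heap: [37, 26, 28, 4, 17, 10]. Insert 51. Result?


Append 51: [37, 26, 28, 4, 17, 10, 51]
Bubble up: swap idx 6(51) with idx 2(28); swap idx 2(51) with idx 0(37)
Result: [51, 26, 37, 4, 17, 10, 28]


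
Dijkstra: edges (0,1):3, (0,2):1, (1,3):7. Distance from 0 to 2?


Dijkstra from 0:
Distances: {0: 0, 1: 3, 2: 1, 3: 10}
Shortest distance to 2 = 1, path = [0, 2]


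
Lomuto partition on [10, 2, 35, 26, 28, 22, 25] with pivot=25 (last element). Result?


Elements <= 25 go left of pivot.
Result: [10, 2, 22, 25, 28, 35, 26], pivot at index 3


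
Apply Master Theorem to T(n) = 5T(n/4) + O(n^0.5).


a=5, b=4, c=0.5. log_4(5)=1.161 > c=0.5. Case 1: O(n^log_b(a)) = O(n^1.161)
Complexity: O(n^1.161)


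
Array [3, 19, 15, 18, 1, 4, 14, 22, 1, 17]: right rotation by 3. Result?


Right rotate by 3: [22, 1, 17, 3, 19, 15, 18, 1, 4, 14]


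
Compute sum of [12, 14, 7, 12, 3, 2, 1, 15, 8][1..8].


Prefix sums: [0, 12, 26, 33, 45, 48, 50, 51, 66, 74]
Sum[1..8] = prefix[9] - prefix[1] = 74 - 12 = 62


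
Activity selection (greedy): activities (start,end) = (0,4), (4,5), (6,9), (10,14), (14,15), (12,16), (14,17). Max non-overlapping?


Greedy: pick earliest-ending, then skip overlaps.
Selected (5 activities): [(0, 4), (4, 5), (6, 9), (10, 14), (14, 15)]


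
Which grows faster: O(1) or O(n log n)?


constant grows slower than linearithmic
O(1) is asymptotically smaller; O(n log n) grows faster


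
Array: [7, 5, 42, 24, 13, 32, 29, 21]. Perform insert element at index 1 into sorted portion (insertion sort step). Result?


After one pass: [5, 7, 42, 24, 13, 32, 29, 21]


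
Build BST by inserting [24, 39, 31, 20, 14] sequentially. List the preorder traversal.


Root = 24; build tree by BST insertion.
Preorder traversal: [24, 20, 14, 39, 31]


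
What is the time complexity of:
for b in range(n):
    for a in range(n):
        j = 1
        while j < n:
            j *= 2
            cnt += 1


Per nesting level: O(n) * O(n) * O(log n) = O(n^2 log n)
Complexity: O(n^2 log n)


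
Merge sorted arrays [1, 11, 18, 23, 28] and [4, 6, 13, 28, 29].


Compare heads, take smaller each step.
Merged: [1, 4, 6, 11, 13, 18, 23, 28, 28, 29]


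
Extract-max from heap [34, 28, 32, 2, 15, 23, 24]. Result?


Max = 34
Replace root with last, heapify down
Resulting heap: [32, 28, 24, 2, 15, 23]


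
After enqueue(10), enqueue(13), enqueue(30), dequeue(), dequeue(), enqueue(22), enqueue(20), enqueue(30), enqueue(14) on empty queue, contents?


enqueue(10) -> [10]
enqueue(13) -> [10, 13]
enqueue(30) -> [10, 13, 30]
dequeue() returns 10 -> [13, 30]
dequeue() returns 13 -> [30]
enqueue(22) -> [30, 22]
enqueue(20) -> [30, 22, 20]
enqueue(30) -> [30, 22, 20, 30]
enqueue(14) -> [30, 22, 20, 30, 14]
Final queue (front to back): [30, 22, 20, 30, 14]


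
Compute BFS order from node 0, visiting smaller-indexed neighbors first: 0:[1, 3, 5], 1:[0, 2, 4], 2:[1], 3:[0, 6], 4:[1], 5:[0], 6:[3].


BFS queue: start with [0]
Visit order: [0, 1, 3, 5, 2, 4, 6]


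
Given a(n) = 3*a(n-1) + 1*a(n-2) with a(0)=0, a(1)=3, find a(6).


Build bottom-up:
...a(4)=99, a(5)=327, a(6)=3*327+1*99=1080


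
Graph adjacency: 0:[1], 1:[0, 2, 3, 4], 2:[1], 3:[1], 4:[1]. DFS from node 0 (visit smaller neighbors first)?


DFS stack-based: start with [0]
Visit order: [0, 1, 2, 3, 4]


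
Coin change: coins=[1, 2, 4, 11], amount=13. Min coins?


dp[0]=0; dp[i]=1+min(dp[i-c] for c in coins)
...dp[8]=2, dp[9]=3, dp[10]=3, dp[11]=1, dp[12]=2, dp[13]=2
Minimum coins for 13 = 2


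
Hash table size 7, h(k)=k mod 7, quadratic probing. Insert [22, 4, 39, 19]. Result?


Insertions: 22->slot 1; 4->slot 4; 39->slot 5; 19->slot 6
Table: [None, 22, None, None, 4, 39, 19]


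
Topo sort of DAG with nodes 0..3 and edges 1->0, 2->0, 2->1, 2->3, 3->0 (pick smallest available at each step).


Kahn's algorithm, process smallest node first
Order: [2, 1, 3, 0]


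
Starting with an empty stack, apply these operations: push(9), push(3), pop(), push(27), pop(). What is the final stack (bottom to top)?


push(9) -> [9]
push(3) -> [9, 3]
pop() returns 3 -> [9]
push(27) -> [9, 27]
pop() returns 27 -> [9]
Final stack (bottom to top): [9]


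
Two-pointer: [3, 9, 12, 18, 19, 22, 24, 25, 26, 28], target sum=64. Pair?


Two pointers: lo=0, hi=9
No pair sums to 64


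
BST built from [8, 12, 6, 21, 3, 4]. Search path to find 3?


BST root = 8
Search for 3: compare at each node
Path: [8, 6, 3]


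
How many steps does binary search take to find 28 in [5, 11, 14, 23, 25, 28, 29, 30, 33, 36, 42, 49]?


Search for 28:
[0,11] mid=5 arr[5]=28
Total: 1 comparisons


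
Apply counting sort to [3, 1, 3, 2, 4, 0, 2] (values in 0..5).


Count array: [1, 1, 2, 2, 1, 0]
Reconstruct: [0, 1, 2, 2, 3, 3, 4]


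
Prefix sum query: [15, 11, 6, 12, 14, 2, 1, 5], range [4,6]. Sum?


Prefix sums: [0, 15, 26, 32, 44, 58, 60, 61, 66]
Sum[4..6] = prefix[7] - prefix[4] = 61 - 44 = 17


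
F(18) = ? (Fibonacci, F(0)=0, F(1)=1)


F(n)=F(n-1)+F(n-2)
...F(16)=987, F(17)=1597, F(18)=2584


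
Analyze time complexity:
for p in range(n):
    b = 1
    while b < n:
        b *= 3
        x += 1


Per nesting level: O(n) * O(log n) = O(n log n)
Complexity: O(n log n)


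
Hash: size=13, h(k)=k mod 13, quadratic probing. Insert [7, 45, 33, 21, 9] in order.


Insertions: 7->slot 7; 45->slot 6; 33->slot 8; 21->slot 9; 9->slot 10
Table: [None, None, None, None, None, None, 45, 7, 33, 21, 9, None, None]


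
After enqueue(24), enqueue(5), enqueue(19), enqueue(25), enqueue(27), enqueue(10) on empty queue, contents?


enqueue(24) -> [24]
enqueue(5) -> [24, 5]
enqueue(19) -> [24, 5, 19]
enqueue(25) -> [24, 5, 19, 25]
enqueue(27) -> [24, 5, 19, 25, 27]
enqueue(10) -> [24, 5, 19, 25, 27, 10]
Final queue (front to back): [24, 5, 19, 25, 27, 10]


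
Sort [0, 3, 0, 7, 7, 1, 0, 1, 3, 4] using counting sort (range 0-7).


Count array: [3, 2, 0, 2, 1, 0, 0, 2]
Reconstruct: [0, 0, 0, 1, 1, 3, 3, 4, 7, 7]


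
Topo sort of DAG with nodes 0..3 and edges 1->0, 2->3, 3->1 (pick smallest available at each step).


Kahn's algorithm, process smallest node first
Order: [2, 3, 1, 0]


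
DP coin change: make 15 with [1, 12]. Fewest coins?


dp[0]=0; dp[i]=1+min(dp[i-c] for c in coins)
...dp[10]=10, dp[11]=11, dp[12]=1, dp[13]=2, dp[14]=3, dp[15]=4
Minimum coins for 15 = 4


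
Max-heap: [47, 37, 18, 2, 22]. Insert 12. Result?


Append 12: [47, 37, 18, 2, 22, 12]
Bubble up: no swaps needed
Result: [47, 37, 18, 2, 22, 12]


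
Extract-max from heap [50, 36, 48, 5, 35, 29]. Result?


Max = 50
Replace root with last, heapify down
Resulting heap: [48, 36, 29, 5, 35]


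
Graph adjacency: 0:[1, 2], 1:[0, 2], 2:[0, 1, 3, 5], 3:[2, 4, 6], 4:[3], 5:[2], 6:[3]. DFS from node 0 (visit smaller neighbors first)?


DFS stack-based: start with [0]
Visit order: [0, 1, 2, 3, 4, 6, 5]


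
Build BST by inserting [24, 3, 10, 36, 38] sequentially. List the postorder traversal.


Root = 24; build tree by BST insertion.
Postorder traversal: [10, 3, 38, 36, 24]


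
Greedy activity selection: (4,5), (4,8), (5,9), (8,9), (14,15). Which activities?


Greedy: pick earliest-ending, then skip overlaps.
Selected (3 activities): [(4, 5), (5, 9), (14, 15)]


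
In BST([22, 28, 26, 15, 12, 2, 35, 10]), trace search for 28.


BST root = 22
Search for 28: compare at each node
Path: [22, 28]


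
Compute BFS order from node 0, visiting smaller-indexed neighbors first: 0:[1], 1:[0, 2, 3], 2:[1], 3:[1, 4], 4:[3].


BFS queue: start with [0]
Visit order: [0, 1, 2, 3, 4]


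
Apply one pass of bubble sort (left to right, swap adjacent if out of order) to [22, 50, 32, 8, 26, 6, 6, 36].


After one pass: [22, 32, 8, 26, 6, 6, 36, 50]


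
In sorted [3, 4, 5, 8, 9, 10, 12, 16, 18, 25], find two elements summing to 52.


Two pointers: lo=0, hi=9
No pair sums to 52


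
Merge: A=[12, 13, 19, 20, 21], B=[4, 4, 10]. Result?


Compare heads, take smaller each step.
Merged: [4, 4, 10, 12, 13, 19, 20, 21]


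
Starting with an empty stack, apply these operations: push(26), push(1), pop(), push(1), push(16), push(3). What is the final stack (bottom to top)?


push(26) -> [26]
push(1) -> [26, 1]
pop() returns 1 -> [26]
push(1) -> [26, 1]
push(16) -> [26, 1, 16]
push(3) -> [26, 1, 16, 3]
Final stack (bottom to top): [26, 1, 16, 3]


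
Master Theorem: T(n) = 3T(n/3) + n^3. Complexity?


a=3, b=3, c=3. log_3(3)=1 < c=3. Case 3: O(n^c) = O(n^3)
Complexity: O(n^3)


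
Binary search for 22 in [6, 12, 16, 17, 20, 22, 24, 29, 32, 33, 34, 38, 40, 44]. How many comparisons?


Search for 22:
[0,13] mid=6 arr[6]=24
[0,5] mid=2 arr[2]=16
[3,5] mid=4 arr[4]=20
[5,5] mid=5 arr[5]=22
Total: 4 comparisons


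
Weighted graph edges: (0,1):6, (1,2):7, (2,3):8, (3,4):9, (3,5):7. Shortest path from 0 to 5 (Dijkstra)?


Dijkstra from 0:
Distances: {0: 0, 1: 6, 2: 13, 3: 21, 4: 30, 5: 28}
Shortest distance to 5 = 28, path = [0, 1, 2, 3, 5]


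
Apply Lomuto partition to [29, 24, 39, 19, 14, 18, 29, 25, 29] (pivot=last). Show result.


Elements <= 29 go left of pivot.
Result: [29, 24, 19, 14, 18, 29, 25, 29, 39], pivot at index 7


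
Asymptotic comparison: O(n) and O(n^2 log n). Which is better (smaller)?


linear grows slower than n^2 log n
O(n) is asymptotically smaller; O(n^2 log n) grows faster


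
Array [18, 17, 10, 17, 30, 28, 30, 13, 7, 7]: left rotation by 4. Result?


Left rotate by 4: [30, 28, 30, 13, 7, 7, 18, 17, 10, 17]


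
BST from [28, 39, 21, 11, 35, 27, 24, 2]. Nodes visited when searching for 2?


BST root = 28
Search for 2: compare at each node
Path: [28, 21, 11, 2]


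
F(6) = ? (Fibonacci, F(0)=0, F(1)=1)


F(n)=F(n-1)+F(n-2)
...F(4)=3, F(5)=5, F(6)=8


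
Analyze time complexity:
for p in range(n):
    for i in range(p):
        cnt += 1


Per nesting level: O(n) * O(n) [triangular over p] = O(n^2)
Complexity: O(n^2)


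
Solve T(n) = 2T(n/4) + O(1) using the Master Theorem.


a=2, b=4, c=0. log_4(2)=0.5 > c=0. Case 1: O(n^log_b(a)) = O(sqrt(n))
Complexity: O(sqrt(n))


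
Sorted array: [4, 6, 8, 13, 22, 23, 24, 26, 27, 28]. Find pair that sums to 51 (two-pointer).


Two pointers: lo=0, hi=9
Found pair: (23, 28) summing to 51


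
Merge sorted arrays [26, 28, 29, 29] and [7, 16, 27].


Compare heads, take smaller each step.
Merged: [7, 16, 26, 27, 28, 29, 29]


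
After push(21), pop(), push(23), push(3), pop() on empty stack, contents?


push(21) -> [21]
pop() returns 21 -> []
push(23) -> [23]
push(3) -> [23, 3]
pop() returns 3 -> [23]
Final stack (bottom to top): [23]


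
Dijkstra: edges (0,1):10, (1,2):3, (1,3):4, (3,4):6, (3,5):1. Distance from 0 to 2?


Dijkstra from 0:
Distances: {0: 0, 1: 10, 2: 13, 3: 14, 4: 20, 5: 15}
Shortest distance to 2 = 13, path = [0, 1, 2]


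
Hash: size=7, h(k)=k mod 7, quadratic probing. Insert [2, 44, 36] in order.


Insertions: 2->slot 2; 44->slot 3; 36->slot 1
Table: [None, 36, 2, 44, None, None, None]


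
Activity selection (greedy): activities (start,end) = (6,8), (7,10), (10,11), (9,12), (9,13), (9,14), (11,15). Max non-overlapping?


Greedy: pick earliest-ending, then skip overlaps.
Selected (3 activities): [(6, 8), (10, 11), (11, 15)]


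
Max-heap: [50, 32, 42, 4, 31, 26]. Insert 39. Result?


Append 39: [50, 32, 42, 4, 31, 26, 39]
Bubble up: no swaps needed
Result: [50, 32, 42, 4, 31, 26, 39]
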